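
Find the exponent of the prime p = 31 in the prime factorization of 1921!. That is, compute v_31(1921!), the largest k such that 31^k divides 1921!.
v_31(1921!) = 62

Legendre's formula: v_p(n!) = Σ_{k ≥ 1} ⌊n / p^k⌋. For p = 31, n = 1921, the terms are:
  ⌊1921/31^1⌋ = ⌊1921/31⌋ = 61
  ⌊1921/31^2⌋ = ⌊1921/961⌋ = 1
(the next term ⌊1921/31^3⌋ = 0, terminating the sum). Summing: v_31(1921!) = 61 + 1 = 62.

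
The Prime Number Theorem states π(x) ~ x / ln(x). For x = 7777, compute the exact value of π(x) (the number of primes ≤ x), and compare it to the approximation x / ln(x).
π(7777) = 985;  x/ln(x) ≈ 868.07;  relative error ≈ 11.87%.

Directly count primes up to 7777: π(7777) = 985. The PNT approximation gives 7777/ln(7777) ≈ 7777/8.95893 ≈ 868.07. Relative error (π(x) − x/ln(x)) / π(x) ≈ 11.87%; the approximation is known to undercount slightly (Li(x) is a better estimate).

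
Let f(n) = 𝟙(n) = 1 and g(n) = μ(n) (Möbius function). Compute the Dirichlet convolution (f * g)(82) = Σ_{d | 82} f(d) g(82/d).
(𝟙 * μ)(82) = 0

Divisors of 82: [1, 2, 41, 82]. For each d | 82:
  d = 1: 𝟙(1) · μ(82/1) = 1 · 1 = 1
  d = 2: 𝟙(2) · μ(82/2) = 1 · -1 = -1
  d = 41: 𝟙(41) · μ(82/41) = 1 · -1 = -1
  d = 82: 𝟙(82) · μ(82/82) = 1 · 1 = 1
Summing: (𝟙 * μ)(82) = 1 + -1 + -1 + 1 = 0.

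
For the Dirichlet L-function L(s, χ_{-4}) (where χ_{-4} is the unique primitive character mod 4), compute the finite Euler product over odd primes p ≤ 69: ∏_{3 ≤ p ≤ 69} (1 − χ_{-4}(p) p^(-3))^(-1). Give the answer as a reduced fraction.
∏ = 497044101252700953274063170881740849527845657594881/512972994773739111227016105418519405174088647311360

The odd primes p ≤ 69 are [3, 5, 7, 11, 13, 17, 19, 23, 29, 31, 37, 41, 43, 47, 53, 59, 61, 67]. For each, χ(p) = 1 if p ≡ 1 mod 4, χ(p) = −1 if p ≡ 3 mod 4. Taking (1 − χ(p)/p^3)^(-1) = p^3/(p^3 − χ(p)): (1 − (-1)/3^3)^(-1) · (1 − (1)/5^3)^(-1) · (1 − (-1)/7^3)^(-1) · (1 − (-1)/11^3)^(-1) · (1 − (1)/13^3)^(-1) · (1 − (1)/17^3)^(-1) · (1 − (-1)/19^3)^(-1) · (1 − (-1)/23^3)^(-1) · (1 − (1)/29^3)^(-1) · (1 − (-1)/31^3)^(-1) · (1 − (1)/37^3)^(-1) · (1 − (1)/41^3)^(-1) · (1 − (-1)/43^3)^(-1) · (1 − (-1)/47^3)^(-1) · (1 − (1)/53^3)^(-1) · (1 − (-1)/59^3)^(-1) · (1 − (1)/61^3)^(-1) · (1 − (-1)/67^3)^(-1) = 497044101252700953274063170881740849527845657594881/512972994773739111227016105418519405174088647311360.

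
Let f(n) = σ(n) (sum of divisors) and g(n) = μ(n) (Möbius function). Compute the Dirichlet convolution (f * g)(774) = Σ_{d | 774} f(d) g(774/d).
(σ * μ)(774) = 774

Divisors of 774: [1, 2, 3, 6, 9, 18, 43, 86, 129, 258, 387, 774]. For each d | 774:
  d = 1: σ(1) · μ(774/1) = 1 · 0 = 0
  d = 2: σ(2) · μ(774/2) = 3 · 0 = 0
  d = 3: σ(3) · μ(774/3) = 4 · -1 = -4
  d = 6: σ(6) · μ(774/6) = 12 · 1 = 12
  d = 9: σ(9) · μ(774/9) = 13 · 1 = 13
  d = 18: σ(18) · μ(774/18) = 39 · -1 = -39
  d = 43: σ(43) · μ(774/43) = 44 · 0 = 0
  d = 86: σ(86) · μ(774/86) = 132 · 0 = 0
  d = 129: σ(129) · μ(774/129) = 176 · 1 = 176
  d = 258: σ(258) · μ(774/258) = 528 · -1 = -528
  d = 387: σ(387) · μ(774/387) = 572 · -1 = -572
  d = 774: σ(774) · μ(774/774) = 1716 · 1 = 1716
Summing: (σ * μ)(774) = 0 + 0 + -4 + 12 + 13 + -39 + 0 + 0 + 176 + -528 + -572 + 1716 = 774.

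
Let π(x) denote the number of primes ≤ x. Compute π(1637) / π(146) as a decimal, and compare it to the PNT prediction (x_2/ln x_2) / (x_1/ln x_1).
π(1637)/π(146) = 259/34 ≈ 7.6176;  PNT prediction ≈ 7.5504.

π(146) = 34 and π(1637) = 259, so π(1637)/π(146) ≈ 7.6176. The PNT-predicted ratio is (1637/ln(1637)) / (146/ln(146)) ≈ 7.5504. The two agree to within a few percent, as expected.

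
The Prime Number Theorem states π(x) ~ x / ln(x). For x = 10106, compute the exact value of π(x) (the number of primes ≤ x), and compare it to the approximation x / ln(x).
π(10106) = 1241;  x/ln(x) ≈ 1095.99;  relative error ≈ 11.68%.

Directly count primes up to 10106: π(10106) = 1241. The PNT approximation gives 10106/ln(10106) ≈ 10106/9.22088 ≈ 1095.99. Relative error (π(x) − x/ln(x)) / π(x) ≈ 11.68%; the approximation is known to undercount slightly (Li(x) is a better estimate).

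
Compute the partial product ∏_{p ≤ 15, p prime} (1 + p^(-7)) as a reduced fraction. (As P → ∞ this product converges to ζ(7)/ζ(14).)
∏ = 131129952026000311359081292/130052142598591679794453125

The primes p ≤ 15 are [2, 3, 5, 7, 11, 13]. For each, (1 + 1/p^7) = (p^7 + 1)/p^7. Multiplying these fractions over p ∈ [2, 3, 5, 7, 11, 13] gives 131129952026000311359081292/130052142598591679794453125. (In the limit P → ∞ this tends to ζ(7)/ζ(14).)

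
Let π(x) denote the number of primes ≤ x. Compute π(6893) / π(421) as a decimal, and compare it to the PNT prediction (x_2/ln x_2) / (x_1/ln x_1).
π(6893)/π(421) = 886/82 ≈ 10.8049;  PNT prediction ≈ 11.1940.

π(421) = 82 and π(6893) = 886, so π(6893)/π(421) ≈ 10.8049. The PNT-predicted ratio is (6893/ln(6893)) / (421/ln(421)) ≈ 11.1940. The two agree to within a few percent, as expected.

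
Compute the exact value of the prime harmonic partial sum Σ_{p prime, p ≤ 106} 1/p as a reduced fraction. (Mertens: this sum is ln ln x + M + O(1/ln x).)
Σ 1/p = 43710588286712969019768170103664304877397/23984823528925228172706521638692258396210

π(106) = 27, so the primes ≤ 106 are [2, 3, 5, 7, 11, 13, 17, 19, 23, 29, 31, 37, 41, 43, 47, 53, 59, 61, 67, 71, 73, 79, 83, 89, 97, 101, 103]. Summing 1/p over these primes: 43710588286712969019768170103664304877397/23984823528925228172706521638692258396210 ≈ 1.8224. Mertens estimate ln ln(106) + 0.2615 ≈ 1.8013.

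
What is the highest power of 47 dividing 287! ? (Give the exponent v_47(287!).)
v_47(287!) = 6

Legendre's formula: v_p(n!) = Σ_{k ≥ 1} ⌊n / p^k⌋. For p = 47, n = 287, the terms are:
  ⌊287/47^1⌋ = ⌊287/47⌋ = 6
(the next term ⌊287/47^2⌋ = 0, terminating the sum). Summing: v_47(287!) = 6 = 6.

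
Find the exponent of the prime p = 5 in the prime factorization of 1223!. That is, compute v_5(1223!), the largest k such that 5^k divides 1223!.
v_5(1223!) = 302

Legendre's formula: v_p(n!) = Σ_{k ≥ 1} ⌊n / p^k⌋. For p = 5, n = 1223, the terms are:
  ⌊1223/5^1⌋ = ⌊1223/5⌋ = 244
  ⌊1223/5^2⌋ = ⌊1223/25⌋ = 48
  ⌊1223/5^3⌋ = ⌊1223/125⌋ = 9
  ⌊1223/5^4⌋ = ⌊1223/625⌋ = 1
(the next term ⌊1223/5^5⌋ = 0, terminating the sum). Summing: v_5(1223!) = 244 + 48 + 9 + 1 = 302.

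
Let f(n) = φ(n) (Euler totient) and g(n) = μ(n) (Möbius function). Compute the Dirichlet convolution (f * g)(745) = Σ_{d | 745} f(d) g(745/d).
(φ * μ)(745) = 441

Divisors of 745: [1, 5, 149, 745]. For each d | 745:
  d = 1: φ(1) · μ(745/1) = 1 · 1 = 1
  d = 5: φ(5) · μ(745/5) = 4 · -1 = -4
  d = 149: φ(149) · μ(745/149) = 148 · -1 = -148
  d = 745: φ(745) · μ(745/745) = 592 · 1 = 592
Summing: (φ * μ)(745) = 1 + -4 + -148 + 592 = 441.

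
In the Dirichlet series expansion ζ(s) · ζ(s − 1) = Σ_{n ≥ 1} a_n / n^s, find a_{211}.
σ(211) = 212

In the product (Σ m^0/m^s)(Σ k / k^s) = Σ (Σ_{d | n} d) / n^s, the coefficient of 1/n^s is σ(n) = Σ_{d | n} d. For n = 211, divisors are [1, 211]; summing: σ(211) = 212.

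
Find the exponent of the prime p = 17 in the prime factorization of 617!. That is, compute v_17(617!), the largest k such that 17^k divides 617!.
v_17(617!) = 38

Legendre's formula: v_p(n!) = Σ_{k ≥ 1} ⌊n / p^k⌋. For p = 17, n = 617, the terms are:
  ⌊617/17^1⌋ = ⌊617/17⌋ = 36
  ⌊617/17^2⌋ = ⌊617/289⌋ = 2
(the next term ⌊617/17^3⌋ = 0, terminating the sum). Summing: v_17(617!) = 36 + 2 = 38.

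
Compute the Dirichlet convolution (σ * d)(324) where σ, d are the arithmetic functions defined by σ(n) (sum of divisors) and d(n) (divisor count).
(σ * d)(324) = 4176

Divisors of 324: [1, 2, 3, 4, 6, 9, 12, 18, 27, 36, 54, 81, 108, 162, 324]. For each d | 324:
  d = 1: σ(1) · d(324/1) = 1 · 15 = 15
  d = 2: σ(2) · d(324/2) = 3 · 10 = 30
  d = 3: σ(3) · d(324/3) = 4 · 12 = 48
  d = 4: σ(4) · d(324/4) = 7 · 5 = 35
  d = 6: σ(6) · d(324/6) = 12 · 8 = 96
  d = 9: σ(9) · d(324/9) = 13 · 9 = 117
  d = 12: σ(12) · d(324/12) = 28 · 4 = 112
  d = 18: σ(18) · d(324/18) = 39 · 6 = 234
  d = 27: σ(27) · d(324/27) = 40 · 6 = 240
  d = 36: σ(36) · d(324/36) = 91 · 3 = 273
  d = 54: σ(54) · d(324/54) = 120 · 4 = 480
  d = 81: σ(81) · d(324/81) = 121 · 3 = 363
  d = 108: σ(108) · d(324/108) = 280 · 2 = 560
  d = 162: σ(162) · d(324/162) = 363 · 2 = 726
  d = 324: σ(324) · d(324/324) = 847 · 1 = 847
Summing: (σ * d)(324) = 15 + 30 + 48 + 35 + 96 + 117 + 112 + 234 + 240 + 273 + 480 + 363 + 560 + 726 + 847 = 4176.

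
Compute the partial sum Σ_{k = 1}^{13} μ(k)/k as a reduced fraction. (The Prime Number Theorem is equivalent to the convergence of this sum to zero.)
Σ μ(k)/k = -2323/30030

Values of μ(k) for 1 ≤ k ≤ 13: μ(1) = 1, μ(2) = -1, μ(3) = -1, μ(5) = -1, μ(6) = 1, μ(7) = -1, μ(10) = 1, μ(11) = -1, μ(13) = -1, with μ = 0 on non-squarefree integers. Summing μ(k)/k for k where μ(k) ≠ 0 gives -2323/30030 ≈ -0.0774. (PNT ⟺ this sum → 0 as n → ∞.)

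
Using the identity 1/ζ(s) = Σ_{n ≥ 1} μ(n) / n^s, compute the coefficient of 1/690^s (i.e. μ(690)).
μ(690) = 1

Factor n = 690 = 2 · 3 · 5 · 23. μ(n) = 0 if any exponent ≥ 2 (not squarefree); otherwise μ(n) = (−1)^{ω(n)} where ω(n) is the number of distinct prime factors. Applying: μ(690) = 1.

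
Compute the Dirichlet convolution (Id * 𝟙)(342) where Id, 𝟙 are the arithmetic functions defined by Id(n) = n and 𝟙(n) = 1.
(Id * 𝟙)(342) = 780

Divisors of 342: [1, 2, 3, 6, 9, 18, 19, 38, 57, 114, 171, 342]. For each d | 342:
  d = 1: Id(1) · 𝟙(342/1) = 1 · 1 = 1
  d = 2: Id(2) · 𝟙(342/2) = 2 · 1 = 2
  d = 3: Id(3) · 𝟙(342/3) = 3 · 1 = 3
  d = 6: Id(6) · 𝟙(342/6) = 6 · 1 = 6
  d = 9: Id(9) · 𝟙(342/9) = 9 · 1 = 9
  d = 18: Id(18) · 𝟙(342/18) = 18 · 1 = 18
  d = 19: Id(19) · 𝟙(342/19) = 19 · 1 = 19
  d = 38: Id(38) · 𝟙(342/38) = 38 · 1 = 38
  d = 57: Id(57) · 𝟙(342/57) = 57 · 1 = 57
  d = 114: Id(114) · 𝟙(342/114) = 114 · 1 = 114
  d = 171: Id(171) · 𝟙(342/171) = 171 · 1 = 171
  d = 342: Id(342) · 𝟙(342/342) = 342 · 1 = 342
Summing: (Id * 𝟙)(342) = 1 + 2 + 3 + 6 + 9 + 18 + 19 + 38 + 57 + 114 + 171 + 342 = 780.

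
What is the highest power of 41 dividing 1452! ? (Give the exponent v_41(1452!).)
v_41(1452!) = 35

Legendre's formula: v_p(n!) = Σ_{k ≥ 1} ⌊n / p^k⌋. For p = 41, n = 1452, the terms are:
  ⌊1452/41^1⌋ = ⌊1452/41⌋ = 35
(the next term ⌊1452/41^2⌋ = 0, terminating the sum). Summing: v_41(1452!) = 35 = 35.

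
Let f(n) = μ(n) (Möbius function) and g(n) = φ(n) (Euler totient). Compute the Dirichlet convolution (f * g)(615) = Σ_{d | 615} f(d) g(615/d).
(μ * φ)(615) = 117

Divisors of 615: [1, 3, 5, 15, 41, 123, 205, 615]. For each d | 615:
  d = 1: μ(1) · φ(615/1) = 1 · 320 = 320
  d = 3: μ(3) · φ(615/3) = -1 · 160 = -160
  d = 5: μ(5) · φ(615/5) = -1 · 80 = -80
  d = 15: μ(15) · φ(615/15) = 1 · 40 = 40
  d = 41: μ(41) · φ(615/41) = -1 · 8 = -8
  d = 123: μ(123) · φ(615/123) = 1 · 4 = 4
  d = 205: μ(205) · φ(615/205) = 1 · 2 = 2
  d = 615: μ(615) · φ(615/615) = -1 · 1 = -1
Summing: (μ * φ)(615) = 320 + -160 + -80 + 40 + -8 + 4 + 2 + -1 = 117.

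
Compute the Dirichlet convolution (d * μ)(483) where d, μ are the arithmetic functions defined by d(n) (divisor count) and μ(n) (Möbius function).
(d * μ)(483) = 1

Divisors of 483: [1, 3, 7, 21, 23, 69, 161, 483]. For each d | 483:
  d = 1: d(1) · μ(483/1) = 1 · -1 = -1
  d = 3: d(3) · μ(483/3) = 2 · 1 = 2
  d = 7: d(7) · μ(483/7) = 2 · 1 = 2
  d = 21: d(21) · μ(483/21) = 4 · -1 = -4
  d = 23: d(23) · μ(483/23) = 2 · 1 = 2
  d = 69: d(69) · μ(483/69) = 4 · -1 = -4
  d = 161: d(161) · μ(483/161) = 4 · -1 = -4
  d = 483: d(483) · μ(483/483) = 8 · 1 = 8
Summing: (d * μ)(483) = -1 + 2 + 2 + -4 + 2 + -4 + -4 + 8 = 1.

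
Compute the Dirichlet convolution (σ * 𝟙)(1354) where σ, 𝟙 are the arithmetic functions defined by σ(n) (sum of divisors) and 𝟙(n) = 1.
(σ * 𝟙)(1354) = 2716

Divisors of 1354: [1, 2, 677, 1354]. For each d | 1354:
  d = 1: σ(1) · 𝟙(1354/1) = 1 · 1 = 1
  d = 2: σ(2) · 𝟙(1354/2) = 3 · 1 = 3
  d = 677: σ(677) · 𝟙(1354/677) = 678 · 1 = 678
  d = 1354: σ(1354) · 𝟙(1354/1354) = 2034 · 1 = 2034
Summing: (σ * 𝟙)(1354) = 1 + 3 + 678 + 2034 = 2716.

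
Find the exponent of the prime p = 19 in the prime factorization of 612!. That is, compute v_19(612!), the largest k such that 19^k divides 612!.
v_19(612!) = 33

Legendre's formula: v_p(n!) = Σ_{k ≥ 1} ⌊n / p^k⌋. For p = 19, n = 612, the terms are:
  ⌊612/19^1⌋ = ⌊612/19⌋ = 32
  ⌊612/19^2⌋ = ⌊612/361⌋ = 1
(the next term ⌊612/19^3⌋ = 0, terminating the sum). Summing: v_19(612!) = 32 + 1 = 33.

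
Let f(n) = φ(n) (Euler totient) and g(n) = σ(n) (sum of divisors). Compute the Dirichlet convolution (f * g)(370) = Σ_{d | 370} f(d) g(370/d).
(φ * σ)(370) = 2960

Divisors of 370: [1, 2, 5, 10, 37, 74, 185, 370]. For each d | 370:
  d = 1: φ(1) · σ(370/1) = 1 · 684 = 684
  d = 2: φ(2) · σ(370/2) = 1 · 228 = 228
  d = 5: φ(5) · σ(370/5) = 4 · 114 = 456
  d = 10: φ(10) · σ(370/10) = 4 · 38 = 152
  d = 37: φ(37) · σ(370/37) = 36 · 18 = 648
  d = 74: φ(74) · σ(370/74) = 36 · 6 = 216
  d = 185: φ(185) · σ(370/185) = 144 · 3 = 432
  d = 370: φ(370) · σ(370/370) = 144 · 1 = 144
Summing: (φ * σ)(370) = 684 + 228 + 456 + 152 + 648 + 216 + 432 + 144 = 2960.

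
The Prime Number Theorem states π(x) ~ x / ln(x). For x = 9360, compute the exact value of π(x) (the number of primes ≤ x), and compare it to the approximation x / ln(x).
π(9360) = 1158;  x/ln(x) ≈ 1023.60;  relative error ≈ 11.61%.

Directly count primes up to 9360: π(9360) = 1158. The PNT approximation gives 9360/ln(9360) ≈ 9360/9.14420 ≈ 1023.60. Relative error (π(x) − x/ln(x)) / π(x) ≈ 11.61%; the approximation is known to undercount slightly (Li(x) is a better estimate).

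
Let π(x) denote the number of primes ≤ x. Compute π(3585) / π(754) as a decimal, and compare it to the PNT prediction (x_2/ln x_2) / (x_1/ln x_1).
π(3585)/π(754) = 502/133 ≈ 3.7744;  PNT prediction ≈ 3.8489.

π(754) = 133 and π(3585) = 502, so π(3585)/π(754) ≈ 3.7744. The PNT-predicted ratio is (3585/ln(3585)) / (754/ln(754)) ≈ 3.8489. The two agree to within a few percent, as expected.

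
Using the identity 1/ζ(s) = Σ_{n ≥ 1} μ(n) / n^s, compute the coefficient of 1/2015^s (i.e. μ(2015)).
μ(2015) = -1

Factor n = 2015 = 5 · 13 · 31. μ(n) = 0 if any exponent ≥ 2 (not squarefree); otherwise μ(n) = (−1)^{ω(n)} where ω(n) is the number of distinct prime factors. Applying: μ(2015) = -1.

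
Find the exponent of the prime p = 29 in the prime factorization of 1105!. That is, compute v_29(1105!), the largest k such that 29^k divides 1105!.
v_29(1105!) = 39

Legendre's formula: v_p(n!) = Σ_{k ≥ 1} ⌊n / p^k⌋. For p = 29, n = 1105, the terms are:
  ⌊1105/29^1⌋ = ⌊1105/29⌋ = 38
  ⌊1105/29^2⌋ = ⌊1105/841⌋ = 1
(the next term ⌊1105/29^3⌋ = 0, terminating the sum). Summing: v_29(1105!) = 38 + 1 = 39.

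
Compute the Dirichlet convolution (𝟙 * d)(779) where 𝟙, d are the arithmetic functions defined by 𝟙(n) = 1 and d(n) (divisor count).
(𝟙 * d)(779) = 9

Divisors of 779: [1, 19, 41, 779]. For each d | 779:
  d = 1: 𝟙(1) · d(779/1) = 1 · 4 = 4
  d = 19: 𝟙(19) · d(779/19) = 1 · 2 = 2
  d = 41: 𝟙(41) · d(779/41) = 1 · 2 = 2
  d = 779: 𝟙(779) · d(779/779) = 1 · 1 = 1
Summing: (𝟙 * d)(779) = 4 + 2 + 2 + 1 = 9.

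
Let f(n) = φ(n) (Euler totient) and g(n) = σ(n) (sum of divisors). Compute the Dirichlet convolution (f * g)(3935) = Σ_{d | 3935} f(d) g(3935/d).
(φ * σ)(3935) = 15740

Divisors of 3935: [1, 5, 787, 3935]. For each d | 3935:
  d = 1: φ(1) · σ(3935/1) = 1 · 4728 = 4728
  d = 5: φ(5) · σ(3935/5) = 4 · 788 = 3152
  d = 787: φ(787) · σ(3935/787) = 786 · 6 = 4716
  d = 3935: φ(3935) · σ(3935/3935) = 3144 · 1 = 3144
Summing: (φ * σ)(3935) = 4728 + 3152 + 4716 + 3144 = 15740.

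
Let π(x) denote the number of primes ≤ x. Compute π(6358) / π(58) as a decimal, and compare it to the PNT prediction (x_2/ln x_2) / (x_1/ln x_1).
π(6358)/π(58) = 827/16 ≈ 51.6875;  PNT prediction ≈ 50.8262.

π(58) = 16 and π(6358) = 827, so π(6358)/π(58) ≈ 51.6875. The PNT-predicted ratio is (6358/ln(6358)) / (58/ln(58)) ≈ 50.8262. The two agree to within a few percent, as expected.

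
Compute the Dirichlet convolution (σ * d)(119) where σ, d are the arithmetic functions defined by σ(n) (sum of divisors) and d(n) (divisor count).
(σ * d)(119) = 200

Divisors of 119: [1, 7, 17, 119]. For each d | 119:
  d = 1: σ(1) · d(119/1) = 1 · 4 = 4
  d = 7: σ(7) · d(119/7) = 8 · 2 = 16
  d = 17: σ(17) · d(119/17) = 18 · 2 = 36
  d = 119: σ(119) · d(119/119) = 144 · 1 = 144
Summing: (σ * d)(119) = 4 + 16 + 36 + 144 = 200.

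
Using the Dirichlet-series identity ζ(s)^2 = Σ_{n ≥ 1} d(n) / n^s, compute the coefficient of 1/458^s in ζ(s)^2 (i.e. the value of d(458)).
d(458) = 4

ζ(s)^2 = (Σ 1/m^s)(Σ 1/k^s). The coefficient of 1/n^s in the product is the number of ordered pairs (m, k) with mk = n, which equals d(n). For n = 458, divisors are [1, 2, 229, 458], so d(458) = 4.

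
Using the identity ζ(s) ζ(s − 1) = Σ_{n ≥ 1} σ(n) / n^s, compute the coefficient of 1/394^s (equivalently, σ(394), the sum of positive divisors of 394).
σ(394) = 594

In the product (Σ m^0/m^s)(Σ k / k^s) = Σ (Σ_{d | n} d) / n^s, the coefficient of 1/n^s is σ(n) = Σ_{d | n} d. For n = 394, divisors are [1, 2, 197, 394]; summing: σ(394) = 594.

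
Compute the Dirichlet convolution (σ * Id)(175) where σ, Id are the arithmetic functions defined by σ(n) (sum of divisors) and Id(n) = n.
(σ * Id)(175) = 1290

Divisors of 175: [1, 5, 7, 25, 35, 175]. For each d | 175:
  d = 1: σ(1) · Id(175/1) = 1 · 175 = 175
  d = 5: σ(5) · Id(175/5) = 6 · 35 = 210
  d = 7: σ(7) · Id(175/7) = 8 · 25 = 200
  d = 25: σ(25) · Id(175/25) = 31 · 7 = 217
  d = 35: σ(35) · Id(175/35) = 48 · 5 = 240
  d = 175: σ(175) · Id(175/175) = 248 · 1 = 248
Summing: (σ * Id)(175) = 175 + 210 + 200 + 217 + 240 + 248 = 1290.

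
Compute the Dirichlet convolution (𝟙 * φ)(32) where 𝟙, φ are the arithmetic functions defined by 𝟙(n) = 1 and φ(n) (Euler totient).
(𝟙 * φ)(32) = 32

Divisors of 32: [1, 2, 4, 8, 16, 32]. For each d | 32:
  d = 1: 𝟙(1) · φ(32/1) = 1 · 16 = 16
  d = 2: 𝟙(2) · φ(32/2) = 1 · 8 = 8
  d = 4: 𝟙(4) · φ(32/4) = 1 · 4 = 4
  d = 8: 𝟙(8) · φ(32/8) = 1 · 2 = 2
  d = 16: 𝟙(16) · φ(32/16) = 1 · 1 = 1
  d = 32: 𝟙(32) · φ(32/32) = 1 · 1 = 1
Summing: (𝟙 * φ)(32) = 16 + 8 + 4 + 2 + 1 + 1 = 32.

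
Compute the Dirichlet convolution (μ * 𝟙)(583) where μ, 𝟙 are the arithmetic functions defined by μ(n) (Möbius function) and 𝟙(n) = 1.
(μ * 𝟙)(583) = 0

Divisors of 583: [1, 11, 53, 583]. For each d | 583:
  d = 1: μ(1) · 𝟙(583/1) = 1 · 1 = 1
  d = 11: μ(11) · 𝟙(583/11) = -1 · 1 = -1
  d = 53: μ(53) · 𝟙(583/53) = -1 · 1 = -1
  d = 583: μ(583) · 𝟙(583/583) = 1 · 1 = 1
Summing: (μ * 𝟙)(583) = 1 + -1 + -1 + 1 = 0.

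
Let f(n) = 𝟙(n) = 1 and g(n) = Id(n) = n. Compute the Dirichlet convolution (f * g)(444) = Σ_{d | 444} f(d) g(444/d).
(𝟙 * Id)(444) = 1064

Divisors of 444: [1, 2, 3, 4, 6, 12, 37, 74, 111, 148, 222, 444]. For each d | 444:
  d = 1: 𝟙(1) · Id(444/1) = 1 · 444 = 444
  d = 2: 𝟙(2) · Id(444/2) = 1 · 222 = 222
  d = 3: 𝟙(3) · Id(444/3) = 1 · 148 = 148
  d = 4: 𝟙(4) · Id(444/4) = 1 · 111 = 111
  d = 6: 𝟙(6) · Id(444/6) = 1 · 74 = 74
  d = 12: 𝟙(12) · Id(444/12) = 1 · 37 = 37
  d = 37: 𝟙(37) · Id(444/37) = 1 · 12 = 12
  d = 74: 𝟙(74) · Id(444/74) = 1 · 6 = 6
  d = 111: 𝟙(111) · Id(444/111) = 1 · 4 = 4
  d = 148: 𝟙(148) · Id(444/148) = 1 · 3 = 3
  d = 222: 𝟙(222) · Id(444/222) = 1 · 2 = 2
  d = 444: 𝟙(444) · Id(444/444) = 1 · 1 = 1
Summing: (𝟙 * Id)(444) = 444 + 222 + 148 + 111 + 74 + 37 + 12 + 6 + 4 + 3 + 2 + 1 = 1064.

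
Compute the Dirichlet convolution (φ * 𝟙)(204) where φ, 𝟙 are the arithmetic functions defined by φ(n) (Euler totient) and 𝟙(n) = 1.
(φ * 𝟙)(204) = 204

Divisors of 204: [1, 2, 3, 4, 6, 12, 17, 34, 51, 68, 102, 204]. For each d | 204:
  d = 1: φ(1) · 𝟙(204/1) = 1 · 1 = 1
  d = 2: φ(2) · 𝟙(204/2) = 1 · 1 = 1
  d = 3: φ(3) · 𝟙(204/3) = 2 · 1 = 2
  d = 4: φ(4) · 𝟙(204/4) = 2 · 1 = 2
  d = 6: φ(6) · 𝟙(204/6) = 2 · 1 = 2
  d = 12: φ(12) · 𝟙(204/12) = 4 · 1 = 4
  d = 17: φ(17) · 𝟙(204/17) = 16 · 1 = 16
  d = 34: φ(34) · 𝟙(204/34) = 16 · 1 = 16
  d = 51: φ(51) · 𝟙(204/51) = 32 · 1 = 32
  d = 68: φ(68) · 𝟙(204/68) = 32 · 1 = 32
  d = 102: φ(102) · 𝟙(204/102) = 32 · 1 = 32
  d = 204: φ(204) · 𝟙(204/204) = 64 · 1 = 64
Summing: (φ * 𝟙)(204) = 1 + 1 + 2 + 2 + 2 + 4 + 16 + 16 + 32 + 32 + 32 + 64 = 204.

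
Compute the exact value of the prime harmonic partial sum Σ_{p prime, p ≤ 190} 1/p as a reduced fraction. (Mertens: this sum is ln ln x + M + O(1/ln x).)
Σ 1/p = 10408867916382550633331528920459565913027063402071390584941986323453055203/5397346292805549782720214077673687806275517530364350655459511599582614290

π(190) = 42, so the primes ≤ 190 are [2, 3, 5, 7, 11, 13, 17, 19, 23, 29, 31, 37, 41, 43, 47, 53, 59, 61, 67, 71, 73, 79, 83, 89, 97, 101, 103, 107, 109, 113, 127, 131, 137, 139, 149, 151, 157, 163, 167, 173, 179, 181]. Summing 1/p over these primes: 10408867916382550633331528920459565913027063402071390584941986323453055203/5397346292805549782720214077673687806275517530364350655459511599582614290 ≈ 1.9285. Mertens estimate ln ln(190) + 0.2615 ≈ 1.9192.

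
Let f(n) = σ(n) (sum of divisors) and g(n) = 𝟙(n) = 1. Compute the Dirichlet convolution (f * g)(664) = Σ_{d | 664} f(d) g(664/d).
(σ * 𝟙)(664) = 2210

Divisors of 664: [1, 2, 4, 8, 83, 166, 332, 664]. For each d | 664:
  d = 1: σ(1) · 𝟙(664/1) = 1 · 1 = 1
  d = 2: σ(2) · 𝟙(664/2) = 3 · 1 = 3
  d = 4: σ(4) · 𝟙(664/4) = 7 · 1 = 7
  d = 8: σ(8) · 𝟙(664/8) = 15 · 1 = 15
  d = 83: σ(83) · 𝟙(664/83) = 84 · 1 = 84
  d = 166: σ(166) · 𝟙(664/166) = 252 · 1 = 252
  d = 332: σ(332) · 𝟙(664/332) = 588 · 1 = 588
  d = 664: σ(664) · 𝟙(664/664) = 1260 · 1 = 1260
Summing: (σ * 𝟙)(664) = 1 + 3 + 7 + 15 + 84 + 252 + 588 + 1260 = 2210.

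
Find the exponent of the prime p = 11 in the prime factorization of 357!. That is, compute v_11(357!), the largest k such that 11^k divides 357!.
v_11(357!) = 34

Legendre's formula: v_p(n!) = Σ_{k ≥ 1} ⌊n / p^k⌋. For p = 11, n = 357, the terms are:
  ⌊357/11^1⌋ = ⌊357/11⌋ = 32
  ⌊357/11^2⌋ = ⌊357/121⌋ = 2
(the next term ⌊357/11^3⌋ = 0, terminating the sum). Summing: v_11(357!) = 32 + 2 = 34.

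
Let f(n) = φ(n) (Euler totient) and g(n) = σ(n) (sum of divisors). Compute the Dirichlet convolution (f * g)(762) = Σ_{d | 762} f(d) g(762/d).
(φ * σ)(762) = 6096

Divisors of 762: [1, 2, 3, 6, 127, 254, 381, 762]. For each d | 762:
  d = 1: φ(1) · σ(762/1) = 1 · 1536 = 1536
  d = 2: φ(2) · σ(762/2) = 1 · 512 = 512
  d = 3: φ(3) · σ(762/3) = 2 · 384 = 768
  d = 6: φ(6) · σ(762/6) = 2 · 128 = 256
  d = 127: φ(127) · σ(762/127) = 126 · 12 = 1512
  d = 254: φ(254) · σ(762/254) = 126 · 4 = 504
  d = 381: φ(381) · σ(762/381) = 252 · 3 = 756
  d = 762: φ(762) · σ(762/762) = 252 · 1 = 252
Summing: (φ * σ)(762) = 1536 + 512 + 768 + 256 + 1512 + 504 + 756 + 252 = 6096.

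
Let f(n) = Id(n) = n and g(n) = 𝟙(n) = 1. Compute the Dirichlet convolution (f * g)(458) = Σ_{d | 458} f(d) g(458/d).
(Id * 𝟙)(458) = 690

Divisors of 458: [1, 2, 229, 458]. For each d | 458:
  d = 1: Id(1) · 𝟙(458/1) = 1 · 1 = 1
  d = 2: Id(2) · 𝟙(458/2) = 2 · 1 = 2
  d = 229: Id(229) · 𝟙(458/229) = 229 · 1 = 229
  d = 458: Id(458) · 𝟙(458/458) = 458 · 1 = 458
Summing: (Id * 𝟙)(458) = 1 + 2 + 229 + 458 = 690.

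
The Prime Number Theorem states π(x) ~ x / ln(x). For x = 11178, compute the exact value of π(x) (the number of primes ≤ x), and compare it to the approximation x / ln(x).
π(11178) = 1355;  x/ln(x) ≈ 1199.14;  relative error ≈ 11.50%.

Directly count primes up to 11178: π(11178) = 1355. The PNT approximation gives 11178/ln(11178) ≈ 11178/9.32170 ≈ 1199.14. Relative error (π(x) − x/ln(x)) / π(x) ≈ 11.50%; the approximation is known to undercount slightly (Li(x) is a better estimate).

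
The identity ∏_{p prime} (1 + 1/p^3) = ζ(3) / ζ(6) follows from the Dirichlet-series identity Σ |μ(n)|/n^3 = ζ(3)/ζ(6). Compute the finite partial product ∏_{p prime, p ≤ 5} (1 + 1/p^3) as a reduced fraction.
∏ = 147/125

The primes p ≤ 5 are [2, 3, 5]. For each, (1 + 1/p^3) = (p^3 + 1)/p^3. Multiplying these fractions over p ∈ [2, 3, 5] gives 147/125. (In the limit P → ∞ this tends to ζ(3)/ζ(6).)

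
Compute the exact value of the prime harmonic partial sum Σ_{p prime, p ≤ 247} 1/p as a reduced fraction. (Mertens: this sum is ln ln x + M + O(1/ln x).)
Σ 1/p = 506873196134241441348690763593294873492730445394823722837469097176314709804649267964680634478659521/256041159035492609053110100510385311995538591998443060216114576417920917800321526504084465112487730

π(247) = 53, so the primes ≤ 247 are [2, 3, 5, 7, 11, 13, 17, 19, 23, 29, 31, 37, 41, 43, 47, 53, 59, 61, 67, 71, 73, 79, 83, 89, 97, 101, 103, 107, 109, 113, 127, 131, 137, 139, 149, 151, 157, 163, 167, 173, 179, 181, 191, 193, 197, 199, 211, 223, 227, 229, 233, 239, 241]. Summing 1/p over these primes: 506873196134241441348690763593294873492730445394823722837469097176314709804649267964680634478659521/256041159035492609053110100510385311995538591998443060216114576417920917800321526504084465112487730 ≈ 1.9797. Mertens estimate ln ln(247) + 0.2615 ≈ 1.9680.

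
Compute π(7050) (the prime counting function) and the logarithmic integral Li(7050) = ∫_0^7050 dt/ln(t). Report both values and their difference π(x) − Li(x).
π(7050) = 906;  Li(7050) ≈ 919.98;  π(x) − Li(x) ≈ -13.98.

Direct count of primes ≤ 7050 gives π(7050) = 906. Numerical evaluation of the logarithmic integral gives Li(7050) ≈ 919.98. The difference π(x) − Li(x) ≈ -13.98 is typically negative for small/moderate x (Li(x) overestimates), though Littlewood's theorem shows this sign changes infinitely often.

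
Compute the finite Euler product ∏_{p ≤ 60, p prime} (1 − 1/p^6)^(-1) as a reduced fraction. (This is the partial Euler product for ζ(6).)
∏ = 4770739572296379656394863241102356173984421633090039451960419477648624277653925987495283/4689410829889825408368231882153932262030763270859585875623809572192922480840433054253056

The primes p ≤ 60 are [2, 3, 5, 7, 11, 13, 17, 19, 23, 29, 31, 37, 41, 43, 47, 53, 59]. For each prime, (1 − 1/p^6)^(-1) = p^6 / (p^6 − 1). The product is (1 − 1/2^6)^(-1), (1 − 1/3^6)^(-1), (1 − 1/5^6)^(-1), (1 − 1/7^6)^(-1), (1 − 1/11^6)^(-1), (1 − 1/13^6)^(-1), (1 − 1/17^6)^(-1), (1 − 1/19^6)^(-1), (1 − 1/23^6)^(-1), (1 − 1/29^6)^(-1), (1 − 1/31^6)^(-1), (1 − 1/37^6)^(-1), (1 − 1/41^6)^(-1), (1 − 1/43^6)^(-1), (1 − 1/47^6)^(-1), (1 − 1/53^6)^(-1), (1 − 1/59^6)^(-1) = ∏ p^6 / (p^6 − 1) = 4770739572296379656394863241102356173984421633090039451960419477648624277653925987495283/4689410829889825408368231882153932262030763270859585875623809572192922480840433054253056.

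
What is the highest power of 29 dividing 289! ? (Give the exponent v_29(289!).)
v_29(289!) = 9

Legendre's formula: v_p(n!) = Σ_{k ≥ 1} ⌊n / p^k⌋. For p = 29, n = 289, the terms are:
  ⌊289/29^1⌋ = ⌊289/29⌋ = 9
(the next term ⌊289/29^2⌋ = 0, terminating the sum). Summing: v_29(289!) = 9 = 9.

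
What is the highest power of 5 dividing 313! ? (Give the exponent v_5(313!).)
v_5(313!) = 76

Legendre's formula: v_p(n!) = Σ_{k ≥ 1} ⌊n / p^k⌋. For p = 5, n = 313, the terms are:
  ⌊313/5^1⌋ = ⌊313/5⌋ = 62
  ⌊313/5^2⌋ = ⌊313/25⌋ = 12
  ⌊313/5^3⌋ = ⌊313/125⌋ = 2
(the next term ⌊313/5^4⌋ = 0, terminating the sum). Summing: v_5(313!) = 62 + 12 + 2 = 76.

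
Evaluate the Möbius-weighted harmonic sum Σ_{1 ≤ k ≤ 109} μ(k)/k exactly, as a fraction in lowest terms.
Σ μ(k)/k = -112507215014412420639528093186025954164982/6660357067091784194720860996953995468452315

Values of μ(k) for 1 ≤ k ≤ 109: μ(1) = 1, μ(2) = -1, μ(3) = -1, μ(5) = -1, μ(6) = 1, μ(7) = -1, μ(10) = 1, μ(11) = -1, μ(13) = -1, μ(14) = 1, μ(15) = 1, μ(17) = -1, μ(19) = -1, μ(21) = 1, μ(22) = 1, μ(23) = -1, μ(26) = 1, μ(29) = -1, μ(30) = -1, μ(31) = -1, μ(33) = 1, μ(34) = 1, μ(35) = 1, μ(37) = -1, μ(38) = 1, μ(39) = 1, μ(41) = -1, μ(42) = -1, μ(43) = -1, μ(46) = 1, μ(47) = -1, μ(51) = 1, μ(53) = -1, μ(55) = 1, μ(57) = 1, μ(58) = 1, μ(59) = -1, μ(61) = -1, μ(62) = 1, μ(65) = 1, μ(66) = -1, μ(67) = -1, μ(69) = 1, μ(70) = -1, μ(71) = -1, μ(73) = -1, μ(74) = 1, μ(77) = 1, μ(78) = -1, μ(79) = -1, μ(82) = 1, μ(83) = -1, μ(85) = 1, μ(86) = 1, μ(87) = 1, μ(89) = -1, μ(91) = 1, μ(93) = 1, μ(94) = 1, μ(95) = 1, μ(97) = -1, μ(101) = -1, μ(102) = -1, μ(103) = -1, μ(105) = -1, μ(106) = 1, μ(107) = -1, μ(109) = -1, with μ = 0 on non-squarefree integers. Summing μ(k)/k for k where μ(k) ≠ 0 gives -112507215014412420639528093186025954164982/6660357067091784194720860996953995468452315 ≈ -0.0169. (PNT ⟺ this sum → 0 as n → ∞.)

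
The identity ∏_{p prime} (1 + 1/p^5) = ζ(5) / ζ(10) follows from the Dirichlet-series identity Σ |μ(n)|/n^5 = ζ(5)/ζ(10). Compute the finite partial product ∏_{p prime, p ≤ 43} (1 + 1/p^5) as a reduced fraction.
∏ = 337266640043527822041984546776597328186597199973708681183232/325579173304271359254907763799806016454065290452479278531405

The primes p ≤ 43 are [2, 3, 5, 7, 11, 13, 17, 19, 23, 29, 31, 37, 41, 43]. For each, (1 + 1/p^5) = (p^5 + 1)/p^5. Multiplying these fractions over p ∈ [2, 3, 5, 7, 11, 13, 17, 19, 23, 29, 31, 37, 41, 43] gives 337266640043527822041984546776597328186597199973708681183232/325579173304271359254907763799806016454065290452479278531405. (In the limit P → ∞ this tends to ζ(5)/ζ(10).)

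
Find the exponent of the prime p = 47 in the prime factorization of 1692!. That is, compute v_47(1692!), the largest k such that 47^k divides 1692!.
v_47(1692!) = 36

Legendre's formula: v_p(n!) = Σ_{k ≥ 1} ⌊n / p^k⌋. For p = 47, n = 1692, the terms are:
  ⌊1692/47^1⌋ = ⌊1692/47⌋ = 36
(the next term ⌊1692/47^2⌋ = 0, terminating the sum). Summing: v_47(1692!) = 36 = 36.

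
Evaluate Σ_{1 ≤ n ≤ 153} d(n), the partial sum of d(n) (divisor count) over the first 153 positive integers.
Σ_{n ≤ 153} d(n) = 796

Compute d(n) for each 1 ≤ n ≤ 153: d(1) = 1, d(2) = 2, d(3) = 2, d(4) = 3, d(5) = 2, d(6) = 4, d(7) = 2, d(8) = 4, d(9) = 3, d(10) = 4, d(11) = 2, d(12) = 6, d(13) = 2, d(14) = 4, d(15) = 4, d(16) = 5, d(17) = 2, d(18) = 6, d(19) = 2, d(20) = 6, d(21) = 4, d(22) = 4, d(23) = 2, d(24) = 8, d(25) = 3, d(26) = 4, d(27) = 4, d(28) = 6, d(29) = 2, d(30) = 8, d(31) = 2, d(32) = 6, d(33) = 4, d(34) = 4, d(35) = 4, d(36) = 9, d(37) = 2, d(38) = 4, d(39) = 4, d(40) = 8, d(41) = 2, d(42) = 8, d(43) = 2, d(44) = 6, d(45) = 6, d(46) = 4, d(47) = 2, d(48) = 10, d(49) = 3, d(50) = 6, d(51) = 4, d(52) = 6, d(53) = 2, d(54) = 8, d(55) = 4, d(56) = 8, d(57) = 4, d(58) = 4, d(59) = 2, d(60) = 12, d(61) = 2, d(62) = 4, d(63) = 6, d(64) = 7, d(65) = 4, d(66) = 8, d(67) = 2, d(68) = 6, d(69) = 4, d(70) = 8, d(71) = 2, d(72) = 12, d(73) = 2, d(74) = 4, d(75) = 6, d(76) = 6, d(77) = 4, d(78) = 8, d(79) = 2, d(80) = 10, d(81) = 5, d(82) = 4, d(83) = 2, d(84) = 12, d(85) = 4, d(86) = 4, d(87) = 4, d(88) = 8, d(89) = 2, d(90) = 12, d(91) = 4, d(92) = 6, d(93) = 4, d(94) = 4, d(95) = 4, d(96) = 12, d(97) = 2, d(98) = 6, d(99) = 6, d(100) = 9, d(101) = 2, d(102) = 8, d(103) = 2, d(104) = 8, d(105) = 8, d(106) = 4, d(107) = 2, d(108) = 12, d(109) = 2, d(110) = 8, d(111) = 4, d(112) = 10, d(113) = 2, d(114) = 8, d(115) = 4, d(116) = 6, d(117) = 6, d(118) = 4, d(119) = 4, d(120) = 16, d(121) = 3, d(122) = 4, d(123) = 4, d(124) = 6, d(125) = 4, d(126) = 12, d(127) = 2, d(128) = 8, d(129) = 4, d(130) = 8, d(131) = 2, d(132) = 12, d(133) = 4, d(134) = 4, d(135) = 8, d(136) = 8, d(137) = 2, d(138) = 8, d(139) = 2, d(140) = 12, d(141) = 4, d(142) = 4, d(143) = 4, d(144) = 15, d(145) = 4, d(146) = 4, d(147) = 6, d(148) = 6, d(149) = 2, d(150) = 12, d(151) = 2, d(152) = 8, d(153) = 6. Summing all 153 values: 796. (Dirichlet's divisor formula: Σ_{n ≤ x} d(n) = x ln(x) + (2γ − 1) x + O(√x). For x = 153, the asymptotic estimate is ≈ 793.28.)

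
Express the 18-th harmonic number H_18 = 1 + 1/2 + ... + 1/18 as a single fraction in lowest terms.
H_18 = 14274301/4084080

Direct summation: H_18 = 1 + 1/2 + ... + 1/18. The least common denominator is lcm(1, ..., 18) = 12252240; over this denominator the numerator is 12252240 + 6126120 + 4084080 + 3063060 + 2450448 + 2042040 + 1750320 + 1531530 + 1361360 + 1225224 + 1113840 + 1021020 + 942480 + 875160 + 816816 + 765765 + 720720 + 680680 = 42822903, so H_18 = 42822903/12252240; reducing by gcd(42822903, 12252240) = 3 gives 14274301/4084080 ≈ 3.49511. (The PNT-adjacent estimate ln(18) + γ ≈ 3.46759 matches within O(1/n).)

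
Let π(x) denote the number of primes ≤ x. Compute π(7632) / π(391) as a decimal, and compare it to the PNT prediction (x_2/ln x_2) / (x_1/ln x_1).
π(7632)/π(391) = 968/77 ≈ 12.5714;  PNT prediction ≈ 13.0316.

π(391) = 77 and π(7632) = 968, so π(7632)/π(391) ≈ 12.5714. The PNT-predicted ratio is (7632/ln(7632)) / (391/ln(391)) ≈ 13.0316. The two agree to within a few percent, as expected.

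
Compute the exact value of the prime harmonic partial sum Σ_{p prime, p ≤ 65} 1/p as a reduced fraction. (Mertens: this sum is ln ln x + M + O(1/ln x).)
Σ 1/p = 201015517717077830328949/117288381359406970983270

π(65) = 18, so the primes ≤ 65 are [2, 3, 5, 7, 11, 13, 17, 19, 23, 29, 31, 37, 41, 43, 47, 53, 59, 61]. Summing 1/p over these primes: 201015517717077830328949/117288381359406970983270 ≈ 1.7139. Mertens estimate ln ln(65) + 0.2615 ≈ 1.6905.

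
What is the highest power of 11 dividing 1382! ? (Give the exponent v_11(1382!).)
v_11(1382!) = 137

Legendre's formula: v_p(n!) = Σ_{k ≥ 1} ⌊n / p^k⌋. For p = 11, n = 1382, the terms are:
  ⌊1382/11^1⌋ = ⌊1382/11⌋ = 125
  ⌊1382/11^2⌋ = ⌊1382/121⌋ = 11
  ⌊1382/11^3⌋ = ⌊1382/1331⌋ = 1
(the next term ⌊1382/11^4⌋ = 0, terminating the sum). Summing: v_11(1382!) = 125 + 11 + 1 = 137.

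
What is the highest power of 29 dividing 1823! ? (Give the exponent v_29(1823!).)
v_29(1823!) = 64

Legendre's formula: v_p(n!) = Σ_{k ≥ 1} ⌊n / p^k⌋. For p = 29, n = 1823, the terms are:
  ⌊1823/29^1⌋ = ⌊1823/29⌋ = 62
  ⌊1823/29^2⌋ = ⌊1823/841⌋ = 2
(the next term ⌊1823/29^3⌋ = 0, terminating the sum). Summing: v_29(1823!) = 62 + 2 = 64.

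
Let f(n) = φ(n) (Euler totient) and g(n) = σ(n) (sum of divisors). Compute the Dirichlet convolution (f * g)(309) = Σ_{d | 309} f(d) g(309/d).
(φ * σ)(309) = 1236

Divisors of 309: [1, 3, 103, 309]. For each d | 309:
  d = 1: φ(1) · σ(309/1) = 1 · 416 = 416
  d = 3: φ(3) · σ(309/3) = 2 · 104 = 208
  d = 103: φ(103) · σ(309/103) = 102 · 4 = 408
  d = 309: φ(309) · σ(309/309) = 204 · 1 = 204
Summing: (φ * σ)(309) = 416 + 208 + 408 + 204 = 1236.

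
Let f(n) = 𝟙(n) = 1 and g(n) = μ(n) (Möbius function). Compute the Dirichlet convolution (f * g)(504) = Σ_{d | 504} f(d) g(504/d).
(𝟙 * μ)(504) = 0

Divisors of 504: [1, 2, 3, 4, 6, 7, 8, 9, 12, 14, 18, 21, 24, 28, 36, 42, 56, 63, 72, 84, 126, 168, 252, 504]. For each d | 504:
  d = 1: 𝟙(1) · μ(504/1) = 1 · 0 = 0
  d = 2: 𝟙(2) · μ(504/2) = 1 · 0 = 0
  d = 3: 𝟙(3) · μ(504/3) = 1 · 0 = 0
  d = 4: 𝟙(4) · μ(504/4) = 1 · 0 = 0
  d = 6: 𝟙(6) · μ(504/6) = 1 · 0 = 0
  d = 7: 𝟙(7) · μ(504/7) = 1 · 0 = 0
  d = 8: 𝟙(8) · μ(504/8) = 1 · 0 = 0
  d = 9: 𝟙(9) · μ(504/9) = 1 · 0 = 0
  d = 12: 𝟙(12) · μ(504/12) = 1 · -1 = -1
  d = 14: 𝟙(14) · μ(504/14) = 1 · 0 = 0
  d = 18: 𝟙(18) · μ(504/18) = 1 · 0 = 0
  d = 21: 𝟙(21) · μ(504/21) = 1 · 0 = 0
  d = 24: 𝟙(24) · μ(504/24) = 1 · 1 = 1
  d = 28: 𝟙(28) · μ(504/28) = 1 · 0 = 0
  d = 36: 𝟙(36) · μ(504/36) = 1 · 1 = 1
  d = 42: 𝟙(42) · μ(504/42) = 1 · 0 = 0
  d = 56: 𝟙(56) · μ(504/56) = 1 · 0 = 0
  d = 63: 𝟙(63) · μ(504/63) = 1 · 0 = 0
  d = 72: 𝟙(72) · μ(504/72) = 1 · -1 = -1
  d = 84: 𝟙(84) · μ(504/84) = 1 · 1 = 1
  d = 126: 𝟙(126) · μ(504/126) = 1 · 0 = 0
  d = 168: 𝟙(168) · μ(504/168) = 1 · -1 = -1
  d = 252: 𝟙(252) · μ(504/252) = 1 · -1 = -1
  d = 504: 𝟙(504) · μ(504/504) = 1 · 1 = 1
Summing: (𝟙 * μ)(504) = 0 + 0 + 0 + 0 + 0 + 0 + 0 + 0 + -1 + 0 + 0 + 0 + 1 + 0 + 1 + 0 + 0 + 0 + -1 + 1 + 0 + -1 + -1 + 1 = 0.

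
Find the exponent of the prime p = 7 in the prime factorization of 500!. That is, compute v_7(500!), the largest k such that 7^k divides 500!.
v_7(500!) = 82

Legendre's formula: v_p(n!) = Σ_{k ≥ 1} ⌊n / p^k⌋. For p = 7, n = 500, the terms are:
  ⌊500/7^1⌋ = ⌊500/7⌋ = 71
  ⌊500/7^2⌋ = ⌊500/49⌋ = 10
  ⌊500/7^3⌋ = ⌊500/343⌋ = 1
(the next term ⌊500/7^4⌋ = 0, terminating the sum). Summing: v_7(500!) = 71 + 10 + 1 = 82.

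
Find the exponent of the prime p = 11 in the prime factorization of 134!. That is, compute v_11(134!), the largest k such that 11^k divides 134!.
v_11(134!) = 13

Legendre's formula: v_p(n!) = Σ_{k ≥ 1} ⌊n / p^k⌋. For p = 11, n = 134, the terms are:
  ⌊134/11^1⌋ = ⌊134/11⌋ = 12
  ⌊134/11^2⌋ = ⌊134/121⌋ = 1
(the next term ⌊134/11^3⌋ = 0, terminating the sum). Summing: v_11(134!) = 12 + 1 = 13.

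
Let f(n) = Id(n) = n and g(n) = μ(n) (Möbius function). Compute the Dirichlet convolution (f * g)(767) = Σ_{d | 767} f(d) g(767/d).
(Id * μ)(767) = 696

Divisors of 767: [1, 13, 59, 767]. For each d | 767:
  d = 1: Id(1) · μ(767/1) = 1 · 1 = 1
  d = 13: Id(13) · μ(767/13) = 13 · -1 = -13
  d = 59: Id(59) · μ(767/59) = 59 · -1 = -59
  d = 767: Id(767) · μ(767/767) = 767 · 1 = 767
Summing: (Id * μ)(767) = 1 + -13 + -59 + 767 = 696.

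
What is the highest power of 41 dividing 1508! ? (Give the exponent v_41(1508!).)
v_41(1508!) = 36

Legendre's formula: v_p(n!) = Σ_{k ≥ 1} ⌊n / p^k⌋. For p = 41, n = 1508, the terms are:
  ⌊1508/41^1⌋ = ⌊1508/41⌋ = 36
(the next term ⌊1508/41^2⌋ = 0, terminating the sum). Summing: v_41(1508!) = 36 = 36.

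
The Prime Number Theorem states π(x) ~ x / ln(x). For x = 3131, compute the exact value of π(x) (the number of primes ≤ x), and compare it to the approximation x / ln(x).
π(3131) = 445;  x/ln(x) ≈ 388.99;  relative error ≈ 12.59%.

Directly count primes up to 3131: π(3131) = 445. The PNT approximation gives 3131/ln(3131) ≈ 3131/8.04911 ≈ 388.99. Relative error (π(x) − x/ln(x)) / π(x) ≈ 12.59%; the approximation is known to undercount slightly (Li(x) is a better estimate).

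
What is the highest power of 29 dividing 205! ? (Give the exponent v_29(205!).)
v_29(205!) = 7

Legendre's formula: v_p(n!) = Σ_{k ≥ 1} ⌊n / p^k⌋. For p = 29, n = 205, the terms are:
  ⌊205/29^1⌋ = ⌊205/29⌋ = 7
(the next term ⌊205/29^2⌋ = 0, terminating the sum). Summing: v_29(205!) = 7 = 7.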